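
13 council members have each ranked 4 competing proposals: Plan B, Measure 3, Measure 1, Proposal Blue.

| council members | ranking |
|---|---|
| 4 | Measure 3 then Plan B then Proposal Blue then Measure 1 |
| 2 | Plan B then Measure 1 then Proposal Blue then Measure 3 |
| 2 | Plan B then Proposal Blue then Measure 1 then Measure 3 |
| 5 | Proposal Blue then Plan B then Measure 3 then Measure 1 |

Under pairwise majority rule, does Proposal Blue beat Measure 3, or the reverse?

Ballots ranking Proposal Blue above Measure 3: 2 + 2 + 5 = 9.
Ballots ranking Measure 3 above Proposal Blue: 13 − 9 = 4.
Proposal Blue wins the head-to-head 9–4.

Proposal Blue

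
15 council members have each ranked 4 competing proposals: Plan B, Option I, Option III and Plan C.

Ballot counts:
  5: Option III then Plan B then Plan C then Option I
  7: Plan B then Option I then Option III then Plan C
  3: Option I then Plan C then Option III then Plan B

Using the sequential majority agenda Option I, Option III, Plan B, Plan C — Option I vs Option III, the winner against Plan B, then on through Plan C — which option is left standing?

Plan B

Round 1: Option I vs Option III — 10–5, Option I advances.
Round 2: Option I vs Plan B — 3–12, Plan B advances.
Round 3: Plan B vs Plan C — 12–3, Plan B advances.
The agenda winner is Plan B.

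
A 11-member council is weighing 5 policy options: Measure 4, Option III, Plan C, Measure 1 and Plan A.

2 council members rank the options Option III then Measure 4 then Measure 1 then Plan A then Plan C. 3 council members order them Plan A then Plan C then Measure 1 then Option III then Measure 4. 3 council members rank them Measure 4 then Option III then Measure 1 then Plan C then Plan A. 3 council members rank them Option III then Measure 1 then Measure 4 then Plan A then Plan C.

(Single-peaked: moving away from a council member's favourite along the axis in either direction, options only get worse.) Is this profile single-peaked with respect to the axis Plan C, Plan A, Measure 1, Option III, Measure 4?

no

Axis positions: Plan C=1, Plan A=2, Measure 1=3, Option III=4, Measure 4=5.
Ballot type 1 (peak Option III at position 4): ranking walks positions 4-5-3-2-1, expanding outward from the peak — single-peaked.
Ballot type 2 (peak Plan A at position 2): ranking walks positions 2-1-3-4-5, expanding outward from the peak — single-peaked.
Ballot type 3: ranking walks positions 5-4-3-1-2; Plan C is ranked above Plan A even though Plan A lies between Plan C and the peak Measure 4 on the axis — preferences dip and rise again. Not single-peaked.
Ballot type 4 (peak Option III at position 4): ranking walks positions 4-3-5-2-1, expanding outward from the peak — single-peaked.
Ballot type 3 violates single-peakedness, so the profile is not single-peaked on this axis.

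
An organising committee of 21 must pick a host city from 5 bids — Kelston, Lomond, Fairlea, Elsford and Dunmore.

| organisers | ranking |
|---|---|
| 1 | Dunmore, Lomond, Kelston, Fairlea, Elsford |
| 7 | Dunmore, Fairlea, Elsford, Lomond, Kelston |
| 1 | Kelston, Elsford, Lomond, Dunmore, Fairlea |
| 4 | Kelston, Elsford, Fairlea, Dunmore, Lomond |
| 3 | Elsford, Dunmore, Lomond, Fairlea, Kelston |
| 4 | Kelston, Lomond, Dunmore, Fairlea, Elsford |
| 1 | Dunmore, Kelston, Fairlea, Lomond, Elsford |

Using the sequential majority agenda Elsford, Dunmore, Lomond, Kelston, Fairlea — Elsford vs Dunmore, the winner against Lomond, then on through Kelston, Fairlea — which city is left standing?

Round 1: Elsford vs Dunmore — 8–13, Dunmore advances.
Round 2: Dunmore vs Lomond — 16–5, Dunmore advances.
Round 3: Dunmore vs Kelston — 12–9, Dunmore advances.
Round 4: Dunmore vs Fairlea — 17–4, Dunmore advances.
The agenda winner is Dunmore.

Dunmore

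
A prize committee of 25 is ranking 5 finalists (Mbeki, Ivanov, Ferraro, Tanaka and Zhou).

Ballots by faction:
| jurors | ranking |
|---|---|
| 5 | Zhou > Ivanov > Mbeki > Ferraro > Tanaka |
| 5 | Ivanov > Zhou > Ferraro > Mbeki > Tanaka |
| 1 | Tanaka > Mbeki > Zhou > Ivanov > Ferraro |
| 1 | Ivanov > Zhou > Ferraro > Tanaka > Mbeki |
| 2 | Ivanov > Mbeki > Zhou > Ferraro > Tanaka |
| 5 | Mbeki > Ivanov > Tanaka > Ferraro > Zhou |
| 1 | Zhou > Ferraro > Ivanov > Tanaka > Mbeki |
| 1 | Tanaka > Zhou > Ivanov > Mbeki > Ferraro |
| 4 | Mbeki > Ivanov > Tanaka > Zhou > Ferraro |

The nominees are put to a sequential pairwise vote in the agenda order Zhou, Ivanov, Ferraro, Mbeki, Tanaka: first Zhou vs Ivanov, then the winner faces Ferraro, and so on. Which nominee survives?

Round 1: Zhou vs Ivanov — 8–17, Ivanov advances.
Round 2: Ivanov vs Ferraro — 24–1, Ivanov advances.
Round 3: Ivanov vs Mbeki — 15–10, Ivanov advances.
Round 4: Ivanov vs Tanaka — 23–2, Ivanov advances.
The agenda winner is Ivanov.

Ivanov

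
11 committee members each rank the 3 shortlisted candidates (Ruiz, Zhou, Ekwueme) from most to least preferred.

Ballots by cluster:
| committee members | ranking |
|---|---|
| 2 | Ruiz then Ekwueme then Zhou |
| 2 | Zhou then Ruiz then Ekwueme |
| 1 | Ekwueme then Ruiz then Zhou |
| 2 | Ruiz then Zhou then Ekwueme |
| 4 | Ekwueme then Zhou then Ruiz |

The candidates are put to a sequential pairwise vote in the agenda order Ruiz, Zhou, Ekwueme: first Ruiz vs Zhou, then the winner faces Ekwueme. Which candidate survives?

Round 1: Ruiz vs Zhou — 5–6, Zhou advances.
Round 2: Zhou vs Ekwueme — 4–7, Ekwueme advances.
Ekwueme survives the agenda.

Ekwueme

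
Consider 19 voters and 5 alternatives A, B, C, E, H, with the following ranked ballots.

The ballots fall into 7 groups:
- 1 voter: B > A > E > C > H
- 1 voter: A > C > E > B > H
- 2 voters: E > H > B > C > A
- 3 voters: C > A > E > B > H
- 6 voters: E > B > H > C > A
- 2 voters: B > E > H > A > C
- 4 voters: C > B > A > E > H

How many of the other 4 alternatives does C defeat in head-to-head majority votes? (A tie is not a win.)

1

C against each rival (19 voters):
C vs A: C wins 15–4.
C vs B: 8 to 11, B.
C vs E: C is ranked higher on 1+3+4 = 8 ballots, E on 11. E wins 11–8.
C–H: H 10–9.
C beats A; loses to B, E, H — 1 pairwise win.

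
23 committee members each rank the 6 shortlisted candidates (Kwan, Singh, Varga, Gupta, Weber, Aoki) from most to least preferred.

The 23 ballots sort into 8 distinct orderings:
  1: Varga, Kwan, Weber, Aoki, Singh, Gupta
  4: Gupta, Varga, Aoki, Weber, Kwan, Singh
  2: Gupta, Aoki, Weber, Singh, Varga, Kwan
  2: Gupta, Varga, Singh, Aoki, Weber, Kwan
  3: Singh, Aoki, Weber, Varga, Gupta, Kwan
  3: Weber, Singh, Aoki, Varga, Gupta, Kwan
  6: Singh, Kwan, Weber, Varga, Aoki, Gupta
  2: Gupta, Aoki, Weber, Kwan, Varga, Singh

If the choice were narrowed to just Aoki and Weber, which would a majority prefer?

Ballots ranking Aoki above Weber: 4 + 2 + 2 + 3 + 2 = 13.
Ballots ranking Weber above Aoki: 23 − 13 = 10.
Aoki wins the head-to-head 13–10.

Aoki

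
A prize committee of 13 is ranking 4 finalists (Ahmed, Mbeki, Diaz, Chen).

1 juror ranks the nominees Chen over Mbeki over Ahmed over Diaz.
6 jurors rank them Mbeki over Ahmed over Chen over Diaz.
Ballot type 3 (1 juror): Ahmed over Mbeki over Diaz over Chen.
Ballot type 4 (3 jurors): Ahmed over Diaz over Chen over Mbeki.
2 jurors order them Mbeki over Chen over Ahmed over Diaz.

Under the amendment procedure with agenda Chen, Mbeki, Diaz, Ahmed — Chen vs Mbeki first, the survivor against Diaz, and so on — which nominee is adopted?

Round 1: Chen vs Mbeki — 4–9, Mbeki advances.
Round 2: Mbeki vs Diaz — 10–3, Mbeki advances.
Round 3: Mbeki vs Ahmed — 9–4, Mbeki advances.
Mbeki survives the agenda.

Mbeki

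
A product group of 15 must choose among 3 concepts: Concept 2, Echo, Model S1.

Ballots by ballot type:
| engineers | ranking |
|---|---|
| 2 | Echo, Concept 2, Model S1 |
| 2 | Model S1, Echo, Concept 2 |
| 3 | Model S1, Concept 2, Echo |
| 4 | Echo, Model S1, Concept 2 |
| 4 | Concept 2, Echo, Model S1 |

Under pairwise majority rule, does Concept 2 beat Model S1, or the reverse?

Model S1

Ballots ranking Concept 2 above Model S1: 2 + 4 = 6.
Ballots ranking Model S1 above Concept 2: 15 − 6 = 9.
Model S1 wins the head-to-head 9–6.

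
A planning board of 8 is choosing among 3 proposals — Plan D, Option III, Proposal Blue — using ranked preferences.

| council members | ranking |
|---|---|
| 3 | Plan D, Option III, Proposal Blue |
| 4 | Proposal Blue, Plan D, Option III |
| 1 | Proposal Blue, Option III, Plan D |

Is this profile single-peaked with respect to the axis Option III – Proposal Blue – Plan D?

Axis positions: Option III=1, Proposal Blue=2, Plan D=3.
Group 1: ranking walks positions 3-1-2; Option III is ranked above Proposal Blue even though Proposal Blue lies between Option III and the peak Plan D on the axis — preferences dip and rise again. Not single-peaked.
Group 2 (peak Proposal Blue at position 2): ranking walks positions 2-3-1, expanding outward from the peak — single-peaked.
Group 3 (peak Proposal Blue at position 2): ranking walks positions 2-1-3, expanding outward from the peak — single-peaked.
Group 1 violates single-peakedness, so the profile is not single-peaked on this axis.

no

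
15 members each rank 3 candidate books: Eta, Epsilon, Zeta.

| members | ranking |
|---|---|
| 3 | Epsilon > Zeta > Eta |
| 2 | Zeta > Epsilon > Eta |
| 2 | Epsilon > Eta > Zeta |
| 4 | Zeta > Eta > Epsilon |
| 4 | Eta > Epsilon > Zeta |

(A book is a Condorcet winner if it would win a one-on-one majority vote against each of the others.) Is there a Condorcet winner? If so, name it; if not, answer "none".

none

Pairwise majorities:
Eta vs Epsilon: Eta wins 8–7.
Eta–Zeta: Zeta 9–6.
Epsilon vs Zeta: Epsilon, 9–6.
Every book loses at least once (Eta loses to Zeta; Epsilon loses to Eta; Zeta loses to Epsilon). The majority relation contains the cycle Eta > Epsilon > Zeta > Eta, so there is no Condorcet winner.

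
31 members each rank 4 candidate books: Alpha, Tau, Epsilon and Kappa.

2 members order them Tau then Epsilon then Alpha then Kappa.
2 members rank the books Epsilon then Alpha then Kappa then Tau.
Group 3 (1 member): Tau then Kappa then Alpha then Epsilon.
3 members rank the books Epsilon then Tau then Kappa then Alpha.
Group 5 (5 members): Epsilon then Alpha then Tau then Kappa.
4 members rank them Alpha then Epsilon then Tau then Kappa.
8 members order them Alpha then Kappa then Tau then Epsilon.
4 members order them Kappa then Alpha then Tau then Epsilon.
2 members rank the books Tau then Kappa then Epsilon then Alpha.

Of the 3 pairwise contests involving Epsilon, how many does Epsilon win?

1

Epsilon against each rival (31 members):
Epsilon vs Alpha: Alpha wins 17–14.
Epsilon vs Tau: Epsilon preferred on 2+3+5+4 = 14 ballots; Tau wins 17–14.
Epsilon–Kappa: Epsilon 16–15.
Epsilon beats Kappa; loses to Alpha, Tau — 1 pairwise win.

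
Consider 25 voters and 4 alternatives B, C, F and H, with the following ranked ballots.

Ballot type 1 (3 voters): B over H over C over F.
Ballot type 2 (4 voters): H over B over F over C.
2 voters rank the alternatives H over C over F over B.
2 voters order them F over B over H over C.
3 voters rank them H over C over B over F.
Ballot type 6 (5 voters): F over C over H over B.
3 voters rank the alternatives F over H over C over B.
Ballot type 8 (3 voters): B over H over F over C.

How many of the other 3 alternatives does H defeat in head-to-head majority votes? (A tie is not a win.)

3

H against each rival (25 voters):
H vs B: 17 to 8, H.
H vs C: H preferred on 20 ballots; H wins 20–5.
H vs F: H wins 15–10.
H beats B, C, F — 3 pairwise wins.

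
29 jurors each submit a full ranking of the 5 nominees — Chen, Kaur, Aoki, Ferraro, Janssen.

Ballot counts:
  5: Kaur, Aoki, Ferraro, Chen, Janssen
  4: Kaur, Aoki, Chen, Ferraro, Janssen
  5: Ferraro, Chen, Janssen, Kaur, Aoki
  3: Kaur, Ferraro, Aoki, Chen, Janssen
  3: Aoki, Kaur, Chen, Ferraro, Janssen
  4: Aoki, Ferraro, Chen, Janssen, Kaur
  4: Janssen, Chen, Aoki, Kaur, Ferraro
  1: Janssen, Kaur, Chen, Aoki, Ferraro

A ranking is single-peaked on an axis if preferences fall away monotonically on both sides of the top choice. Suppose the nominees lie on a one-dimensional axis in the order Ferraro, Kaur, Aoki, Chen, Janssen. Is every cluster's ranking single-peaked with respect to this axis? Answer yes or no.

Axis positions: Ferraro=1, Kaur=2, Aoki=3, Chen=4, Janssen=5.
Cluster 1 (peak Kaur at position 2): ranking walks positions 2-3-1-4-5, expanding outward from the peak — single-peaked.
Cluster 2 (peak Kaur at position 2): ranking walks positions 2-3-4-1-5, expanding outward from the peak — single-peaked.
Cluster 3: ranking walks positions 1-4-5-2-3; Chen is ranked above Kaur even though Kaur lies between Chen and the peak Ferraro on the axis — preferences dip and rise again. Not single-peaked.
Cluster 4 (peak Kaur at position 2): ranking walks positions 2-1-3-4-5, expanding outward from the peak — single-peaked.
Cluster 5 (peak Aoki at position 3): ranking walks positions 3-2-4-1-5, expanding outward from the peak — single-peaked.
Cluster 6: ranking walks positions 3-1-4-5-2; Ferraro is ranked above Kaur even though Kaur lies between Ferraro and the peak Aoki on the axis — preferences dip and rise again. Not single-peaked.
Cluster 7 (peak Janssen at position 5): ranking walks positions 5-4-3-2-1, expanding outward from the peak — single-peaked.
Cluster 8: ranking walks positions 5-2-4-3-1; Kaur is ranked above Chen even though Chen lies between Kaur and the peak Janssen on the axis — preferences dip and rise again. Not single-peaked.
Cluster 3 violates single-peakedness, so the profile is not single-peaked on this axis.

no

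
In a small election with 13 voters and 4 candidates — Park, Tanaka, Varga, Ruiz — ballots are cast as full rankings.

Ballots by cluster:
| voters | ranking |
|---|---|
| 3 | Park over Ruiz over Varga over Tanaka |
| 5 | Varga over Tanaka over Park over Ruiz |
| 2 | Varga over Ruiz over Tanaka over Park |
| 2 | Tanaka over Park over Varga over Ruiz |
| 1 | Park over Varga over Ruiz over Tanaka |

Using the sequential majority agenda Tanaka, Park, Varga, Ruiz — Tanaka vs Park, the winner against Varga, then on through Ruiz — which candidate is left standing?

Varga

Round 1: Tanaka vs Park — 9–4, Tanaka advances.
Round 2: Tanaka vs Varga — 2–11, Varga advances.
Round 3: Varga vs Ruiz — 10–3, Varga advances.
Varga survives the agenda.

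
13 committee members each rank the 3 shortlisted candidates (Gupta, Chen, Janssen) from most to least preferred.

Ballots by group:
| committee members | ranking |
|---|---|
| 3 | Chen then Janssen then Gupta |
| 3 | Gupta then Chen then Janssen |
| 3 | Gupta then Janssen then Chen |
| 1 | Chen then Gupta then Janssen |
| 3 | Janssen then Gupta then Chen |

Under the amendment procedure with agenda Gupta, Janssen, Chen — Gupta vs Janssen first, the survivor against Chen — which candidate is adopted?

Gupta

Round 1: Gupta vs Janssen — 7–6, Gupta advances.
Round 2: Gupta vs Chen — 9–4, Gupta advances.
Gupta survives the agenda.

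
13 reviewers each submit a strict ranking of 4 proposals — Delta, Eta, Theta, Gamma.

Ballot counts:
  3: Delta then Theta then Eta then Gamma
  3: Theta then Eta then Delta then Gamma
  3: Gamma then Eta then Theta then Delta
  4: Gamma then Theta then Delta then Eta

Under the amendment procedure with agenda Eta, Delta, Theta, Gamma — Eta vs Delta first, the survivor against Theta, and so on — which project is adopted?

Round 1: Eta vs Delta — 6–7, Delta advances.
Round 2: Delta vs Theta — 3–10, Theta advances.
Round 3: Theta vs Gamma — 6–7, Gamma advances.
Gamma survives the agenda.

Gamma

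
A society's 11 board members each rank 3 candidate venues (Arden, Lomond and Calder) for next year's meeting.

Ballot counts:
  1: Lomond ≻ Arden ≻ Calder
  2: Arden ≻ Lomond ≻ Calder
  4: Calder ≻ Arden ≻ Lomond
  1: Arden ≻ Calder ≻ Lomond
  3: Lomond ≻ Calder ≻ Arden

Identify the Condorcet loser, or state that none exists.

Head-to-head results (11 organisers):
Arden vs Lomond: Arden is ranked higher on 2+4+1 = 7 ballots, Lomond on 4. Arden wins 7–4.
Arden vs Calder: Arden is ranked higher on 1+2+1 = 4 ballots, Calder on 7. Calder wins 7–4.
Lomond vs Calder: Lomond preferred on 1+2+3 = 6 ballots; Lomond wins 6–5.
Every city wins at least one matchup (Arden beats Lomond; Lomond beats Calder; Calder beats Arden), so there is no Condorcet loser.

none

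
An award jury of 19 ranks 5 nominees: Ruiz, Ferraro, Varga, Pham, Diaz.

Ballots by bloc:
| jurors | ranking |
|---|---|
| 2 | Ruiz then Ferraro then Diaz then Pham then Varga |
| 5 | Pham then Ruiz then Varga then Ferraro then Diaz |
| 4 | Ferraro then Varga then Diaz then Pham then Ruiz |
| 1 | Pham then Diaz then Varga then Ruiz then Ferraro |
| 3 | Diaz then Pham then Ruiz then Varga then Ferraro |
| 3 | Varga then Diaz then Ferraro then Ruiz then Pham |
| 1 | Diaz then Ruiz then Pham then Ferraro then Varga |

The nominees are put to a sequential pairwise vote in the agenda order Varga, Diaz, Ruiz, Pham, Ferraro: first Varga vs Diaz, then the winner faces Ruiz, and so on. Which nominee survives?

Pham

Round 1: Varga vs Diaz — 12–7, Varga advances.
Round 2: Varga vs Ruiz — 8–11, Ruiz advances.
Round 3: Ruiz vs Pham — 6–13, Pham advances.
Round 4: Pham vs Ferraro — 10–9, Pham advances.
The agenda winner is Pham.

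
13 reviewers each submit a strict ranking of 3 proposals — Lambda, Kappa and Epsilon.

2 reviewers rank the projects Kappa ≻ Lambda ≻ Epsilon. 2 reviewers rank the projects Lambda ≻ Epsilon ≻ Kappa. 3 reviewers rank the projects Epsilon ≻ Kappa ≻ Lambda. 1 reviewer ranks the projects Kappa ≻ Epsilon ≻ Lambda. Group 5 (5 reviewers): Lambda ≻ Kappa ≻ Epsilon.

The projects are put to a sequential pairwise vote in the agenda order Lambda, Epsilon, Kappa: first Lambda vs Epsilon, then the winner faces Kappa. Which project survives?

Lambda

Round 1: Lambda vs Epsilon — 9–4, Lambda advances.
Round 2: Lambda vs Kappa — 7–6, Lambda advances.
The agenda winner is Lambda.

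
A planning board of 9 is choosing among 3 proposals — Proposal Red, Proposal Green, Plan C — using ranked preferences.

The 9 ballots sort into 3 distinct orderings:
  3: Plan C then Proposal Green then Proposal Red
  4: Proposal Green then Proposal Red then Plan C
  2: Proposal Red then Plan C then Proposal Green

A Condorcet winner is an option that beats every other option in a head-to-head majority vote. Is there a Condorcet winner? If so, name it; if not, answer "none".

none

Check each pair by majority over 9 ballots:
Proposal Red vs Proposal Green: Proposal Green wins 7–2.
Proposal Red vs Plan C: Proposal Red wins 6–3.
Proposal Green–Plan C: Plan C 5–4.
No option is unbeaten: Proposal Red loses to Proposal Green; Proposal Green loses to Plan C; Plan C loses to Proposal Red. In particular Proposal Red > Plan C > Proposal Green > Proposal Red is a majority cycle — no Condorcet winner exists.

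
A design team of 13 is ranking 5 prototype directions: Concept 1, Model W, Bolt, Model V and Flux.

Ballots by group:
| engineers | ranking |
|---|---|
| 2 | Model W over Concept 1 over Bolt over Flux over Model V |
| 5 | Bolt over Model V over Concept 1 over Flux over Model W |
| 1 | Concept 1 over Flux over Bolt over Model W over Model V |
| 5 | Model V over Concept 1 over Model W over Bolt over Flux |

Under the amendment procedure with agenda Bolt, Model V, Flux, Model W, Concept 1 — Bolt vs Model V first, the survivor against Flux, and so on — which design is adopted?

Round 1: Bolt vs Model V — 8–5, Bolt advances.
Round 2: Bolt vs Flux — 12–1, Bolt advances.
Round 3: Bolt vs Model W — 6–7, Model W advances.
Round 4: Model W vs Concept 1 — 2–11, Concept 1 advances.
Concept 1 survives the agenda.

Concept 1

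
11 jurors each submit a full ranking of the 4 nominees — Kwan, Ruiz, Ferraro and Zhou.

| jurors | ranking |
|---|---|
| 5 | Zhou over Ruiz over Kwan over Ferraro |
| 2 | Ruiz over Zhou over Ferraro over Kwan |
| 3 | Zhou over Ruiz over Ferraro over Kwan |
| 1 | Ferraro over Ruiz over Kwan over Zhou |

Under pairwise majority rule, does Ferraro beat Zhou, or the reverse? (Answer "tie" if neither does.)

Zhou

Ballots ranking Ferraro above Zhou: 1.
Ballots ranking Zhou above Ferraro: 11 − 1 = 10.
Zhou wins the head-to-head 10–1.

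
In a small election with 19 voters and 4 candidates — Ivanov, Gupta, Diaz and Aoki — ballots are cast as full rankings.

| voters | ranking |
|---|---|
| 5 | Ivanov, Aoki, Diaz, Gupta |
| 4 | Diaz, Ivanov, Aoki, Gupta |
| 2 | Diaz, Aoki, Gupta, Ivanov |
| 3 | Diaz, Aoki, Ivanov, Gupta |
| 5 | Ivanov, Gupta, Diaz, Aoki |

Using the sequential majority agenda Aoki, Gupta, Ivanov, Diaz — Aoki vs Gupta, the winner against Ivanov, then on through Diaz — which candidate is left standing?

Round 1: Aoki vs Gupta — 14–5, Aoki advances.
Round 2: Aoki vs Ivanov — 5–14, Ivanov advances.
Round 3: Ivanov vs Diaz — 10–9, Ivanov advances.
The agenda winner is Ivanov.

Ivanov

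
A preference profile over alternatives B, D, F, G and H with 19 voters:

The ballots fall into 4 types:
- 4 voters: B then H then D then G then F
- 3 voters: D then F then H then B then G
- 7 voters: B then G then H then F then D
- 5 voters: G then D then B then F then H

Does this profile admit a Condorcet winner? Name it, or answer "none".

Check each pair by majority over 19 ballots:
B vs D: B is ranked higher on 4+7 = 11 ballots, D on 8. B wins 11–8.
B vs F: B is ranked higher on 4+7+5 = 16 ballots, F on 3. B wins 16–3.
B vs G: 14 to 5, B.
B vs H: B preferred on 4+7+5 = 16 ballots; B wins 16–3.
D vs F: D is ranked higher on 4+3+5 = 12 ballots, F on 7. D wins 12–7.
D vs G: 4+3 = 7 for D, 12 for G — G by 12–7.
D vs H: D is ranked higher on 3+5 = 8 ballots, H on 11. H wins 11–8.
F vs G: F is ranked higher on 3 ballots, G on 16. G wins 16–3.
F vs H: F preferred on 3+5 = 8 ballots; H wins 11–8.
G vs H: G preferred on 7+5 = 12 ballots; G wins 12–7.
Only B has no losses; B is the Condorcet winner.

B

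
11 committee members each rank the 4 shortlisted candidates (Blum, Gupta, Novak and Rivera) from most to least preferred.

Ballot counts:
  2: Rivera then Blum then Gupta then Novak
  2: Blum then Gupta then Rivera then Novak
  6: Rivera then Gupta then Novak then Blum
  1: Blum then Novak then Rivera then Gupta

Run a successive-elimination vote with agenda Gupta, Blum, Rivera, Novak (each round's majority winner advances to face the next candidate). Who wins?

Rivera

Round 1: Gupta vs Blum — 6–5, Gupta advances.
Round 2: Gupta vs Rivera — 2–9, Rivera advances.
Round 3: Rivera vs Novak — 10–1, Rivera advances.
Rivera survives the agenda.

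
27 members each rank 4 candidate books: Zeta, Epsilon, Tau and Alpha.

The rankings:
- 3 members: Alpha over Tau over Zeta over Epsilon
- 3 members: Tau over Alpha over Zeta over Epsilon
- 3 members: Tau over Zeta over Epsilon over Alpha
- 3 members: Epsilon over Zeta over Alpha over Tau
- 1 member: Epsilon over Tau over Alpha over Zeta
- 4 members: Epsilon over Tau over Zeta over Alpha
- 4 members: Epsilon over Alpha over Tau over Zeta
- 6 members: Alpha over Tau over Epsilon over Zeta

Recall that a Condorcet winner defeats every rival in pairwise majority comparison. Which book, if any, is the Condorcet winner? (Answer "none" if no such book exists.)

none

Check each pair by majority over 27 ballots:
Zeta vs Epsilon: Zeta is ranked higher on 3+3+3 = 9 ballots, Epsilon on 18. Epsilon wins 18–9.
Zeta vs Tau: 3 for Zeta, 24 for Tau — Tau by 24–3.
Zeta vs Alpha: 10 to 17, Alpha.
Epsilon vs Tau: 3+1+4+4 = 12 for Epsilon, 15 for Tau — Tau by 15–12.
Epsilon vs Alpha: Epsilon is ranked higher on 3+3+1+4+4 = 15 ballots, Alpha on 12. Epsilon wins 15–12.
Tau vs Alpha: Tau is ranked higher on 3+3+1+4 = 11 ballots, Alpha on 16. Alpha wins 16–11.
Every book loses at least once (Zeta loses to Epsilon; Epsilon loses to Tau; Tau loses to Alpha; Alpha loses to Epsilon). The majority relation contains the cycle Epsilon > Alpha > Tau > Epsilon, so there is no Condorcet winner.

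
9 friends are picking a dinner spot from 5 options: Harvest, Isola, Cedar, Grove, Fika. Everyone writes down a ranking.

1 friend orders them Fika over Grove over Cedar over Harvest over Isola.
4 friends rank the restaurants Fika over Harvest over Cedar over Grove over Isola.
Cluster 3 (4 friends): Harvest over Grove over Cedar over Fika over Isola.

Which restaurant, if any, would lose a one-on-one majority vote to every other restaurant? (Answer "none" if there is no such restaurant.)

Pairwise majorities:
Harvest vs Isola: Harvest wins 9–0.
Harvest vs Cedar: 8 to 1, Harvest.
Harvest vs Grove: Harvest wins 8–1.
Harvest vs Fika: 4 for Harvest, 5 for Fika — Fika by 5–4.
Isola–Cedar: Cedar 9–0.
Isola–Grove: Grove 9–0.
Isola vs Fika: Isola is ranked higher on 0 ballots, Fika on 9. Fika wins 9–0.
Cedar vs Grove: Grove wins 5–4.
Cedar vs Fika: 4 for Cedar, 5 for Fika — Fika by 5–4.
Grove vs Fika: Grove preferred on 4 ballots; Fika wins 5–4.
Isola loses to every other restaurant — it is the Condorcet loser.

Isola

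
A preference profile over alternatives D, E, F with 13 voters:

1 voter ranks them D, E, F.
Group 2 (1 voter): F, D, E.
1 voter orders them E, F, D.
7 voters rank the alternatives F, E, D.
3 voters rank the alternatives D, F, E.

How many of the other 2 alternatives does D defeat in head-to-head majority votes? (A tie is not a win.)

D against each rival (13 voters):
D vs E: 5 to 8, E.
D vs F: D is ranked higher on 1+3 = 4 ballots, F on 9. F wins 9–4.
D beats no one; loses to E, F — 0 pairwise wins.

0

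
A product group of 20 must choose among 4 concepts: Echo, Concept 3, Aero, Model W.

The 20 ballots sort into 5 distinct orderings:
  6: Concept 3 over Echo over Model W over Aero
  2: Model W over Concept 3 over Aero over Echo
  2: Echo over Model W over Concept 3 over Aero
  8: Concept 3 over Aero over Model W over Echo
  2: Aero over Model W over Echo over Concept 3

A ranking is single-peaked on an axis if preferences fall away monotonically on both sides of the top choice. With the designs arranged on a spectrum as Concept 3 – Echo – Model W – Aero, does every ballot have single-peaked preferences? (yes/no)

no

Axis positions: Concept 3=1, Echo=2, Model W=3, Aero=4.
Cluster 1 (peak Concept 3 at position 1): ranking walks positions 1-2-3-4, expanding outward from the peak — single-peaked.
Cluster 2: ranking walks positions 3-1-4-2; Concept 3 is ranked above Echo even though Echo lies between Concept 3 and the peak Model W on the axis — preferences dip and rise again. Not single-peaked.
Cluster 3 (peak Echo at position 2): ranking walks positions 2-3-1-4, expanding outward from the peak — single-peaked.
Cluster 4: ranking walks positions 1-4-3-2; Aero is ranked above Echo even though Echo lies between Aero and the peak Concept 3 on the axis — preferences dip and rise again. Not single-peaked.
Cluster 5 (peak Aero at position 4): ranking walks positions 4-3-2-1, expanding outward from the peak — single-peaked.
Cluster 2 violates single-peakedness, so the profile is not single-peaked on this axis.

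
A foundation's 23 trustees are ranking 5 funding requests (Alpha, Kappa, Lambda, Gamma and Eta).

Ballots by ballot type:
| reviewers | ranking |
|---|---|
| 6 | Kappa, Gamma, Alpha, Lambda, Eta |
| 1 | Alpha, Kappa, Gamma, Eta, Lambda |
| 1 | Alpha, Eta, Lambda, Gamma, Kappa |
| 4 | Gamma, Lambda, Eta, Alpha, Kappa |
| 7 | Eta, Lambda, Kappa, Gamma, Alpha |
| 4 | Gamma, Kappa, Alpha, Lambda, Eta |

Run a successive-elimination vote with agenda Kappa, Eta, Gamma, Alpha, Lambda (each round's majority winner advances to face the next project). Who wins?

Round 1: Kappa vs Eta — 11–12, Eta advances.
Round 2: Eta vs Gamma — 8–15, Gamma advances.
Round 3: Gamma vs Alpha — 21–2, Gamma advances.
Round 4: Gamma vs Lambda — 15–8, Gamma advances.
Gamma survives the agenda.

Gamma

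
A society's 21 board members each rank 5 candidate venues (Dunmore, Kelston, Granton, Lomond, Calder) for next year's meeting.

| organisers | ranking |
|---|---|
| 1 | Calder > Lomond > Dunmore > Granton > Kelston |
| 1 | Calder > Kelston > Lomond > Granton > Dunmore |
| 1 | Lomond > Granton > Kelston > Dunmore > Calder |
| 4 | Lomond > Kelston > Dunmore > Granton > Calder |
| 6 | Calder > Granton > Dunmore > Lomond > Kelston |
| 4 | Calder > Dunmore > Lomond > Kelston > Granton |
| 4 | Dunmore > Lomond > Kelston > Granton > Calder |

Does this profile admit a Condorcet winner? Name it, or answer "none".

Calder

Head-to-head results (21 organisers):
Dunmore vs Kelston: Dunmore wins 15–6.
Dunmore vs Granton: Dunmore, 13–8.
Dunmore–Lomond: Dunmore 14–7.
Dunmore–Calder: Calder 12–9.
Kelston vs Granton: Kelston, 13–8.
Kelston–Lomond: Lomond 20–1.
Kelston vs Calder: Calder, 12–9.
Granton vs Lomond: Lomond, 15–6.
Granton–Calder: Calder 12–9.
Lomond vs Calder: Calder wins 12–9.
Calder defeats every rival head-to-head and is the Condorcet winner.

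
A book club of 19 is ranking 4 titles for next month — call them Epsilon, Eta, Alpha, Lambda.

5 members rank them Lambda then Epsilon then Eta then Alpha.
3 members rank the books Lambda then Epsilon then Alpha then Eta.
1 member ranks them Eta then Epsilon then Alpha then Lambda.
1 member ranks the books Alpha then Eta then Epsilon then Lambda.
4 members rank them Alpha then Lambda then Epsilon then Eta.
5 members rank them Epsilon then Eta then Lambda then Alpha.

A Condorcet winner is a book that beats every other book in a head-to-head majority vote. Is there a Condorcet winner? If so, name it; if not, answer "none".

Pairwise majorities:
Epsilon vs Eta: 5+3+4+5 = 17 for Epsilon, 2 for Eta — Epsilon by 17–2.
Epsilon vs Alpha: 14 to 5, Epsilon.
Epsilon vs Lambda: 7 to 12, Lambda.
Eta vs Alpha: Eta preferred on 5+1+5 = 11 ballots; Eta wins 11–8.
Eta vs Lambda: Eta is ranked higher on 1+1+5 = 7 ballots, Lambda on 12. Lambda wins 12–7.
Alpha vs Lambda: 1+1+4 = 6 for Alpha, 13 for Lambda — Lambda by 13–6.
Lambda beats each of Epsilon, Eta, Alpha — Lambda is the Condorcet winner.

Lambda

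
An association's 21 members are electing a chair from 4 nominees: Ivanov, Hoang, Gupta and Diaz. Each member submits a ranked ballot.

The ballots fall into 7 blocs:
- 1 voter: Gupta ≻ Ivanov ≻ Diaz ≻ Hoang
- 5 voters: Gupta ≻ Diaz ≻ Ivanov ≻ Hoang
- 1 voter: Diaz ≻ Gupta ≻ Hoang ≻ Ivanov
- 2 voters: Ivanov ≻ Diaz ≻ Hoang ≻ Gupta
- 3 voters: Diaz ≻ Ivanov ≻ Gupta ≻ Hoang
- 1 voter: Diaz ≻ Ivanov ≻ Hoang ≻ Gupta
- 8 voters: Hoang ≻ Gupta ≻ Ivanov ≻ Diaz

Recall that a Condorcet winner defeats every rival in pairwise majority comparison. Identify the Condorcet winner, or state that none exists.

Head-to-head results (21 voters):
Ivanov vs Hoang: 12 to 9, Ivanov.
Ivanov vs Gupta: Ivanov is ranked higher on 2+3+1 = 6 ballots, Gupta on 15. Gupta wins 15–6.
Ivanov vs Diaz: Ivanov preferred on 1+2+8 = 11 ballots; Ivanov wins 11–10.
Hoang vs Gupta: 11 to 10, Hoang.
Hoang vs Diaz: Hoang is ranked higher on 8 ballots, Diaz on 13. Diaz wins 13–8.
Gupta vs Diaz: 1+5+8 = 14 for Gupta, 7 for Diaz — Gupta by 14–7.
Each candidate drops at least one matchup (Ivanov loses to Gupta; Hoang loses to Ivanov; Gupta loses to Hoang; Diaz loses to Ivanov); the cycle Ivanov beats Hoang beats Gupta beats Ivanov rules out a Condorcet winner.

none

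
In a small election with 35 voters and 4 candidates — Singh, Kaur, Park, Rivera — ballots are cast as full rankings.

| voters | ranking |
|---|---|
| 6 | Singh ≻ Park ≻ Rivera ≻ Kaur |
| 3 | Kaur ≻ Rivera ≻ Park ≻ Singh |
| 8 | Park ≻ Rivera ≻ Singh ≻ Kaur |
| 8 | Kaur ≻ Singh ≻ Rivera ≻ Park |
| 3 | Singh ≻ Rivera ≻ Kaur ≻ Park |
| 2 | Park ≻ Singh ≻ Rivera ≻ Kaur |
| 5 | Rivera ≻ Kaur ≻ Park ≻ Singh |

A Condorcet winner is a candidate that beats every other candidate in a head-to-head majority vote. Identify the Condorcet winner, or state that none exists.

none

Pairwise majorities:
Singh vs Kaur: Singh wins 19–16.
Singh–Park: Park 18–17.
Singh vs Rivera: Singh wins 19–16.
Kaur vs Park: Kaur, 19–16.
Kaur vs Rivera: Rivera, 24–11.
Park vs Rivera: Rivera wins 19–16.
Every candidate loses at least once (Singh loses to Park; Kaur loses to Singh; Park loses to Kaur; Rivera loses to Singh). The majority relation contains the cycle Singh > Kaur > Park > Singh, so there is no Condorcet winner.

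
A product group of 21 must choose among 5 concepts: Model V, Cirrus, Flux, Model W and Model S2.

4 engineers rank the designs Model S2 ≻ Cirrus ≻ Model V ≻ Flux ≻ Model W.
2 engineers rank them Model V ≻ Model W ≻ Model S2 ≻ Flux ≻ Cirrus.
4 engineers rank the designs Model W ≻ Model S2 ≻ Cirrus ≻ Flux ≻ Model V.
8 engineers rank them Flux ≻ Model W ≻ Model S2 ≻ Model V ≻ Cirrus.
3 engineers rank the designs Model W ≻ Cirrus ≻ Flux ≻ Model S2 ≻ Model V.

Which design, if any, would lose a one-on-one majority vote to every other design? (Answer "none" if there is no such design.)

Model V

Pairwise majorities:
Model V vs Cirrus: Model V preferred on 2+8 = 10 ballots; Cirrus wins 11–10.
Model V vs Flux: 6 to 15, Flux.
Model V–Model W: Model W 15–6.
Model V vs Model S2: 2 to 19, Model S2.
Cirrus vs Flux: Cirrus wins 11–10.
Cirrus–Model W: Model W 17–4.
Cirrus vs Model S2: 3 to 18, Model S2.
Flux–Model W: Flux 12–9.
Flux vs Model S2: Flux is ranked higher on 8+3 = 11 ballots, Model S2 on 10. Flux wins 11–10.
Model W vs Model S2: Model W preferred on 2+4+8+3 = 17 ballots; Model W wins 17–4.
Only Model V has no wins; Model V is the Condorcet loser.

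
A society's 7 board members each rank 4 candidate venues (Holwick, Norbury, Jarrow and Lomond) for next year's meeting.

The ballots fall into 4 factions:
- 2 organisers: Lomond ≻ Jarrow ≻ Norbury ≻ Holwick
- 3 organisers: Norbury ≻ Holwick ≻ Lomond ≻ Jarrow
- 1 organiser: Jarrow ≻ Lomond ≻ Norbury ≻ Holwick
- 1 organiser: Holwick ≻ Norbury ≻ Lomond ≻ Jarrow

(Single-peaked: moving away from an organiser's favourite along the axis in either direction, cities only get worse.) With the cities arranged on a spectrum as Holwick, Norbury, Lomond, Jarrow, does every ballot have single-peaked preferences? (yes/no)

yes

Axis positions: Holwick=1, Norbury=2, Lomond=3, Jarrow=4.
Faction 1 (peak Lomond at position 3): ranking walks positions 3-4-2-1, expanding outward from the peak — single-peaked.
Faction 2 (peak Norbury at position 2): ranking walks positions 2-1-3-4, expanding outward from the peak — single-peaked.
Faction 3 (peak Jarrow at position 4): ranking walks positions 4-3-2-1, expanding outward from the peak — single-peaked.
Faction 4 (peak Holwick at position 1): ranking walks positions 1-2-3-4, expanding outward from the peak — single-peaked.
Every ranking is single-peaked on this axis.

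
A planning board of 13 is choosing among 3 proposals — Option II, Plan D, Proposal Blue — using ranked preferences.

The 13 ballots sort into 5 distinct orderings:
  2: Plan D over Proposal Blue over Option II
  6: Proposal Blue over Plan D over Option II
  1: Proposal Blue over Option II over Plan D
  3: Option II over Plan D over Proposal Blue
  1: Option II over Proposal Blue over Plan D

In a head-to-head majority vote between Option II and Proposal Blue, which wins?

Ballots ranking Option II above Proposal Blue: 3 + 1 = 4.
Ballots ranking Proposal Blue above Option II: 13 − 4 = 9.
Proposal Blue wins the head-to-head 9–4.

Proposal Blue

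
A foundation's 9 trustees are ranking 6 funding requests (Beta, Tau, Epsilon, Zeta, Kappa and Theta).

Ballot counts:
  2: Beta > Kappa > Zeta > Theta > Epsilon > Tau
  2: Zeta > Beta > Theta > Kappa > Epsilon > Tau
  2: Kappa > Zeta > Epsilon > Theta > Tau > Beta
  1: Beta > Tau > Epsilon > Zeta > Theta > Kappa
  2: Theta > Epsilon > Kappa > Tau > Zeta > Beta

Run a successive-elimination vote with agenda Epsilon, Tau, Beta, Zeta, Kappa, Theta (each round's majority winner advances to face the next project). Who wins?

Round 1: Epsilon vs Tau — 8–1, Epsilon advances.
Round 2: Epsilon vs Beta — 4–5, Beta advances.
Round 3: Beta vs Zeta — 3–6, Zeta advances.
Round 4: Zeta vs Kappa — 3–6, Kappa advances.
Round 5: Kappa vs Theta — 4–5, Theta advances.
Theta survives the agenda.

Theta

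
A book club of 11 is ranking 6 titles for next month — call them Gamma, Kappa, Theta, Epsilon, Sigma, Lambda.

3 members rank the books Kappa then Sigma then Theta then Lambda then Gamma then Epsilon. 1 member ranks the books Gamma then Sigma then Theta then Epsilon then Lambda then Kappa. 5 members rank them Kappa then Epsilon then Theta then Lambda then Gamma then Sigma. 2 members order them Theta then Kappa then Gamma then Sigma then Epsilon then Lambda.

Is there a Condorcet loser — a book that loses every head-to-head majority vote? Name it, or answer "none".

none

Head-to-head results (11 members):
Gamma vs Kappa: 1 to 10, Kappa.
Gamma vs Theta: Theta wins 10–1.
Gamma vs Epsilon: 3+1+2 = 6 for Gamma, 5 for Epsilon — Gamma by 6–5.
Gamma vs Sigma: 1+5+2 = 8 for Gamma, 3 for Sigma — Gamma by 8–3.
Gamma vs Lambda: Lambda, 8–3.
Kappa vs Theta: 8 to 3, Kappa.
Kappa–Epsilon: Kappa 10–1.
Kappa vs Sigma: 10 to 1, Kappa.
Kappa vs Lambda: 3+5+2 = 10 for Kappa, 1 for Lambda — Kappa by 10–1.
Theta vs Epsilon: 3+1+2 = 6 for Theta, 5 for Epsilon — Theta by 6–5.
Theta vs Sigma: Theta wins 7–4.
Theta vs Lambda: Theta is ranked higher on 3+1+5+2 = 11 ballots, Lambda on 0. Theta wins 11–0.
Epsilon vs Sigma: Sigma wins 6–5.
Epsilon vs Lambda: Epsilon, 8–3.
Sigma vs Lambda: Sigma is ranked higher on 3+1+2 = 6 ballots, Lambda on 5. Sigma wins 6–5.
Each book has at least one pairwise win (Gamma beats Epsilon; Kappa beats Gamma; Theta beats Gamma; Epsilon beats Lambda; Sigma beats Epsilon; Lambda beats Gamma) — no Condorcet loser.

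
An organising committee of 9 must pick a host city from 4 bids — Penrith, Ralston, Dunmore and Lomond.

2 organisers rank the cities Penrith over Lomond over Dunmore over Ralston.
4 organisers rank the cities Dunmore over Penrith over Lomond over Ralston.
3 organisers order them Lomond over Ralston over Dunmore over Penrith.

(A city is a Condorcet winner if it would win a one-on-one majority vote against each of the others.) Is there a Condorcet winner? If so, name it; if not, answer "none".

Pairwise majorities:
Penrith vs Ralston: 2+4 = 6 for Penrith, 3 for Ralston — Penrith by 6–3.
Penrith vs Dunmore: 2 for Penrith, 7 for Dunmore — Dunmore by 7–2.
Penrith vs Lomond: Penrith, 6–3.
Ralston vs Dunmore: Dunmore, 6–3.
Ralston–Lomond: Lomond 9–0.
Dunmore vs Lomond: Lomond, 5–4.
Every city loses at least once (Penrith loses to Dunmore; Ralston loses to Penrith; Dunmore loses to Lomond; Lomond loses to Penrith). The majority relation contains the cycle Penrith → Lomond → Dunmore → Penrith, so there is no Condorcet winner.

none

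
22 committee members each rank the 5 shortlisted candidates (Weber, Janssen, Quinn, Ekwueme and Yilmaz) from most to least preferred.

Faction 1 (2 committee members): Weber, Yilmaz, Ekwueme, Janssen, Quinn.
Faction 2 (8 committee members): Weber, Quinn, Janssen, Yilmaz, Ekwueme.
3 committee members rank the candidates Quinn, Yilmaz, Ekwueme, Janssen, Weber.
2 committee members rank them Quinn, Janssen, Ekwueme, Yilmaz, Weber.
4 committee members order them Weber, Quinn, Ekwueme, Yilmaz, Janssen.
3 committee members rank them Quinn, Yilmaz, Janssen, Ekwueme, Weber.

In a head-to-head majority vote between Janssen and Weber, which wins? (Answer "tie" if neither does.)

Weber

Ballots ranking Janssen above Weber: 3 + 2 + 3 = 8.
Ballots ranking Weber above Janssen: 22 − 8 = 14.
Weber wins the head-to-head 14–8.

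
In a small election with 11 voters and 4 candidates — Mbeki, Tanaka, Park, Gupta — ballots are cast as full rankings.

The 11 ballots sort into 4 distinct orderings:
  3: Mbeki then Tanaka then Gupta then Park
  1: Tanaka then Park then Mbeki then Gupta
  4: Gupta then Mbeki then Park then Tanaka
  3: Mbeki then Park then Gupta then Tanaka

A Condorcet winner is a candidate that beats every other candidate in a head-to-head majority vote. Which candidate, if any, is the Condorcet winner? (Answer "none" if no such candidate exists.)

Check each pair by majority over 11 ballots:
Mbeki vs Tanaka: 10 to 1, Mbeki.
Mbeki vs Park: Mbeki, 10–1.
Mbeki vs Gupta: 3+1+3 = 7 for Mbeki, 4 for Gupta — Mbeki by 7–4.
Tanaka vs Park: Tanaka is ranked higher on 3+1 = 4 ballots, Park on 7. Park wins 7–4.
Tanaka vs Gupta: Gupta wins 7–4.
Park vs Gupta: Gupta wins 7–4.
Mbeki beats each of Tanaka, Park, Gupta — Mbeki is the Condorcet winner.

Mbeki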